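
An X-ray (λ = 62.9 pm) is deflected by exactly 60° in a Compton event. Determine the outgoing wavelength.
64.1132 pm

Using the Compton formula: λ' = λ + λ_C(1 − cos θ)

For θ = 60°, cos θ = 1/2 (exact) = 0.5000, so:
1 − cos 60° = 1 − (1/2) = 0.5000

Δλ = λ_C × 0.5000 = 2.4263 × 0.5000 = 1.2132 pm

λ' = 62.9 + 1.2132 = 64.1132 pm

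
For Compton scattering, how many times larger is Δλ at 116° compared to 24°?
116° produces the larger shift by a factor of 16.637

Calculate both shifts using Δλ = λ_C(1 - cos θ):

For θ₁ = 24°:
Δλ₁ = 2.4263 × (1 - cos(24°))
Δλ₁ = 2.4263 × 0.0865
Δλ₁ = 0.2098 pm

For θ₂ = 116°:
Δλ₂ = 2.4263 × (1 - cos(116°))
Δλ₂ = 2.4263 × 1.4384
Δλ₂ = 3.4899 pm

The 116° angle produces the larger shift.
Ratio: 3.4899/0.2098 = 16.637

(Intermediate values are shown rounded; full precision is carried through to the final answer.)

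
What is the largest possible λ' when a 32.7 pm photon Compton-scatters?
37.5526 pm (at θ = 180°)

The Compton shift is Δλ = λ_C(1 − cos θ).

Since cos θ ranges from −1 to 1, the factor (1 − cos θ) ranges from 0 to 2; the maximum shift occurs at θ = 180° (backscattering):
Δλ_max = 2λ_C = 2 × 2.4263 pm = 4.8526 pm

Maximum scattered wavelength:
λ'_max = λ₀ + Δλ_max = 32.7 + 4.8526 = 37.5526 pm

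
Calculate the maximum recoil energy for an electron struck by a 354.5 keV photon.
206.0170 keV

Maximum energy transfer occurs at θ = 180° (backscattering).

Initial photon: E₀ = 354.5 keV → λ₀ = 3.4974 pm

Maximum Compton shift (at 180°):
Δλ_max = 2λ_C = 2 × 2.4263 = 4.8526 pm

Final wavelength:
λ' = 3.4974 + 4.8526 = 8.3501 pm

Minimum photon energy (maximum energy to electron):
E'_min = hc/λ' = 148.4830 keV

Maximum electron kinetic energy:
K_max = E₀ - E'_min = 354.5000 - 148.4830 = 206.0170 keV

(Intermediate values are shown rounded; full precision is carried through to the final answer.)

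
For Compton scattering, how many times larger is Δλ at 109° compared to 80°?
109° produces the larger shift by a factor of 1.604

Calculate both shifts using Δλ = λ_C(1 - cos θ):

For θ₁ = 80°:
Δλ₁ = 2.4263 × (1 - cos(80°))
Δλ₁ = 2.4263 × 0.8264
Δλ₁ = 2.0050 pm

For θ₂ = 109°:
Δλ₂ = 2.4263 × (1 - cos(109°))
Δλ₂ = 2.4263 × 1.3256
Δλ₂ = 3.2162 pm

The 109° angle produces the larger shift.
Ratio: 3.2162/2.0050 = 1.604

(Intermediate values are shown rounded; full precision is carried through to the final answer.)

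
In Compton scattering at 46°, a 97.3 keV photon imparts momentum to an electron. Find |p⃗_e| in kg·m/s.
3.9607e-23 kg·m/s

The electron is initially at rest, so by conservation of momentum:
p⃗_e = p⃗₀ − p⃗'  (incident photon momentum minus scattered photon momentum)

Photon momentum magnitudes (p = h/λ = E/c):
λ₀ = hc/E₀ = 12.7425 pm → p₀ = h/λ₀ = 5.2000e-23 kg·m/s
Δλ = λ_C(1 − cos 46°) = 0.7409 pm
λ' = 13.4833 pm → p' = h/λ' = 4.9143e-23 kg·m/s

The scattered photon makes angle θ = 46° with the incident direction, so by the law of cosines:
|p⃗_e|² = p₀² + p'² − 2p₀p'cos θ
|p⃗_e|² = (5.2000e-23)² + (4.9143e-23)² − 2·5.2000e-23·4.9143e-23·cos(46°)
|p⃗_e| = 3.9607e-23 kg·m/s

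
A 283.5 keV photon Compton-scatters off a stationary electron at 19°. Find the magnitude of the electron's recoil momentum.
4.9474e-23 kg·m/s

The electron is initially at rest, so by conservation of momentum:
p⃗_e = p⃗₀ − p⃗'  (incident photon momentum minus scattered photon momentum)

Photon momentum magnitudes (p = h/λ = E/c):
λ₀ = hc/E₀ = 4.3733 pm → p₀ = h/λ₀ = 1.5151e-22 kg·m/s
Δλ = λ_C(1 − cos 19°) = 0.1322 pm
λ' = 4.5055 pm → p' = h/λ' = 1.4707e-22 kg·m/s

The scattered photon makes angle θ = 19° with the incident direction, so by the law of cosines:
|p⃗_e|² = p₀² + p'² − 2p₀p'cos θ
|p⃗_e|² = (1.5151e-22)² + (1.4707e-22)² − 2·1.5151e-22·1.4707e-22·cos(19°)
|p⃗_e| = 4.9474e-23 kg·m/s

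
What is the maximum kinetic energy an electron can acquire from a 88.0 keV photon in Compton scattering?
22.5444 keV

Maximum energy transfer occurs at θ = 180° (backscattering).

Initial photon: E₀ = 88.0 keV → λ₀ = 14.0891 pm

Maximum Compton shift (at 180°):
Δλ_max = 2λ_C = 2 × 2.4263 = 4.8526 pm

Final wavelength:
λ' = 14.0891 + 4.8526 = 18.9417 pm

Minimum photon energy (maximum energy to electron):
E'_min = hc/λ' = 65.4556 keV

Maximum electron kinetic energy:
K_max = E₀ - E'_min = 88.0000 - 65.4556 = 22.5444 keV

(Intermediate values are shown rounded; full precision is carried through to the final answer.)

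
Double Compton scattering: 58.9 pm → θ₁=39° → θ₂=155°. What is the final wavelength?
64.0660 pm

Apply Compton shift twice:

First scattering at θ₁ = 39°:
Δλ₁ = λ_C(1 - cos(39°))
Δλ₁ = 2.4263 × 0.2229
Δλ₁ = 0.5407 pm

After first scattering:
λ₁ = 58.9 + 0.5407 = 59.4407 pm

Second scattering at θ₂ = 155°:
Δλ₂ = λ_C(1 - cos(155°))
Δλ₂ = 2.4263 × 1.9063
Δλ₂ = 4.6253 pm

Final wavelength:
λ₂ = 59.4407 + 4.6253 = 64.0660 pm

Total shift: Δλ_total = 0.5407 + 4.6253 = 5.1660 pm

(Intermediate values are shown rounded; full precision is carried through to the final answer.)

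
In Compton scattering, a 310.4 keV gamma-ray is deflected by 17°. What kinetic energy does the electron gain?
8.0257 keV

By energy conservation: K_e = E_initial - E_final

First find the scattered photon energy:
Initial wavelength: λ = hc/E = 3.9943 pm
Compton shift: Δλ = λ_C(1 - cos(17°)) = 0.1060 pm
Final wavelength: λ' = 3.9943 + 0.1060 = 4.1004 pm
Final photon energy: E' = hc/λ' = 302.3743 keV

Electron kinetic energy:
K_e = E - E' = 310.4000 - 302.3743 = 8.0257 keV

(Intermediate values are shown rounded; full precision is carried through to the final answer.)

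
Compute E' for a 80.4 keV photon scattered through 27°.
79.0445 keV

First convert energy to wavelength:
λ = hc/E, with hc ≈ 1239.842 keV·pm (i.e. 1239.842 eV·nm)

For E = 80.4 keV = 80400 eV:
λ = 1239.842 keV·pm / 80.4 keV
λ = 15.4209 pm

Calculate the Compton shift:
Δλ = λ_C(1 - cos(27°)) = 2.4263 × 0.1090
Δλ = 0.2645 pm

Final wavelength:
λ' = 15.4209 + 0.2645 = 15.6854 pm

Final energy:
E' = hc/λ' = 1239.842 / 15.6854 = 79.0445 keV

(Intermediate values are shown rounded; full precision is carried through to the final answer.)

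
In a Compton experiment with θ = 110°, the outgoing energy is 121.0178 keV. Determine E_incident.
177.4000 keV

Convert final energy to wavelength (hc ≈ 1239.842 keV·pm):
λ' = hc/E' = 1239.842 / 121.0178 = 10.2451 pm

Calculate the Compton shift:
Δλ = λ_C(1 - cos(110°))
Δλ = 2.4263 × (1 - cos(110°))
Δλ = 3.2562 pm

Initial wavelength:
λ = λ' - Δλ = 10.2451 - 3.2562 = 6.9890 pm

Initial energy:
E = hc/λ = 1239.842 / 6.9890 = 177.4000 keV

(Intermediate values are shown rounded; full precision is carried through to the final answer.)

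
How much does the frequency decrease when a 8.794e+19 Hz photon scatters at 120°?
4.541e+19 Hz (decrease)

Convert frequency to wavelength (c = 299792458 m/s):
λ₀ = c/f₀ = 299792458/8.794e+19 = 3.4090568e-12 m = 3.4091 pm

Calculate Compton shift:
Δλ = λ_C(1 - cos(120°)) = 3.6395 pm

Final wavelength:
λ' = λ₀ + Δλ = 3.4091 + 3.6395 = 7.0485 pm

Final frequency:
f' = c/λ' = 299792458/7.0485222e-12 = 4.2532669e+19 Hz

Frequency shift (decrease):
Δf = f₀ - f' = 8.794e+19 - 4.2532669e+19 = 4.541e+19 Hz

(Intermediate values are shown rounded; full precision is carried through to the final answer.)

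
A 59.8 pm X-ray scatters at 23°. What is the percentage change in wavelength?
0.3225%

Calculate the Compton shift:
Δλ = λ_C(1 - cos(23°))
Δλ = 2.4263 × (1 - cos(23°))
Δλ = 2.4263 × 0.0795
Δλ = 0.1929 pm

Percentage change:
(Δλ/λ₀) × 100 = (0.1929/59.8) × 100
= 0.3225%

(Intermediate values are shown rounded; full precision is carried through to the final answer.)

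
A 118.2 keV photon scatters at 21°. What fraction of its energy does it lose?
0.0151 (or 1.51%)

Calculate initial and final photon energies:

Initial: E₀ = 118.2 keV → λ₀ = 10.4894 pm
Compton shift: Δλ = 0.1612 pm
Final wavelength: λ' = 10.6505 pm
Final energy: E' = 116.4115 keV

Fractional energy loss:
(E₀ - E')/E₀ = (118.2000 - 116.4115)/118.2000
= 1.7885/118.2000
= 0.0151
= 1.51%

(Intermediate values are shown rounded; full precision is carried through to the final answer.)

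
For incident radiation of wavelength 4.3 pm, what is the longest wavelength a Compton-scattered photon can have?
9.1526 pm (at θ = 180°)

The Compton shift is Δλ = λ_C(1 − cos θ).

Since cos θ ranges from −1 to 1, the factor (1 − cos θ) ranges from 0 to 2; the maximum shift occurs at θ = 180° (backscattering):
Δλ_max = 2λ_C = 2 × 2.4263 pm = 4.8526 pm

Maximum scattered wavelength:
λ'_max = λ₀ + Δλ_max = 4.3 + 4.8526 = 9.1526 pm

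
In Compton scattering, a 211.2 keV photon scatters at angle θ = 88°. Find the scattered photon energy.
150.9775 keV

First convert energy to wavelength:
λ = hc/E, with hc ≈ 1239.842 keV·pm (i.e. 1239.842 eV·nm)

For E = 211.2 keV = 211200 eV:
λ = 1239.842 keV·pm / 211.2 keV
λ = 5.8705 pm

Calculate the Compton shift:
Δλ = λ_C(1 - cos(88°)) = 2.4263 × 0.9651
Δλ = 2.3416 pm

Final wavelength:
λ' = 5.8705 + 2.3416 = 8.2121 pm

Final energy:
E' = hc/λ' = 1239.842 / 8.2121 = 150.9775 keV

(Intermediate values are shown rounded; full precision is carried through to the final answer.)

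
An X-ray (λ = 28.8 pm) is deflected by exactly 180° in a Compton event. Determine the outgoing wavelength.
33.6526 pm

Using the Compton formula: λ' = λ + λ_C(1 − cos θ)

For θ = 180°, cos θ = -1 (exact) = -1.0000, so:
1 − cos 180° = 1 − (-1) = 2.0000

Δλ = λ_C × 2.0000 = 2.4263 × 2.0000 = 4.8526 pm

λ' = 28.8 + 4.8526 = 33.6526 pm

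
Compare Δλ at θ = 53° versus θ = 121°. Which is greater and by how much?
121° produces the larger shift by a factor of 3.805

Calculate both shifts using Δλ = λ_C(1 - cos θ):

For θ₁ = 53°:
Δλ₁ = 2.4263 × (1 - cos(53°))
Δλ₁ = 2.4263 × 0.3982
Δλ₁ = 0.9661 pm

For θ₂ = 121°:
Δλ₂ = 2.4263 × (1 - cos(121°))
Δλ₂ = 2.4263 × 1.5150
Δλ₂ = 3.6760 pm

The 121° angle produces the larger shift.
Ratio: 3.6760/0.9661 = 3.805

(Intermediate values are shown rounded; full precision is carried through to the final answer.)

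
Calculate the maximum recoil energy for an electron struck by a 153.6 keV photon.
57.6705 keV

Maximum energy transfer occurs at θ = 180° (backscattering).

Initial photon: E₀ = 153.6 keV → λ₀ = 8.0719 pm

Maximum Compton shift (at 180°):
Δλ_max = 2λ_C = 2 × 2.4263 = 4.8526 pm

Final wavelength:
λ' = 8.0719 + 4.8526 = 12.9245 pm

Minimum photon energy (maximum energy to electron):
E'_min = hc/λ' = 95.9295 keV

Maximum electron kinetic energy:
K_max = E₀ - E'_min = 153.6000 - 95.9295 = 57.6705 keV

(Intermediate values are shown rounded; full precision is carried through to the final answer.)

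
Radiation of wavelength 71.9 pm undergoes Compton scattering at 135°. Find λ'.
76.0420 pm

Using the Compton formula: λ' = λ + λ_C(1 − cos θ)

For θ = 135°, cos θ = -√2/2 (exact) ≈ -0.7071, so:
1 − cos 135° = 1 − (-√2/2) ≈ 1.7071

Δλ = λ_C × 1.7071 = 2.4263 × 1.7071 = 4.1420 pm

λ' = 71.9 + 4.1420 = 76.0420 pm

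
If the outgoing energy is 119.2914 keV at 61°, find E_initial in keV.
135.6000 keV

Convert final energy to wavelength (hc ≈ 1239.842 keV·pm):
λ' = hc/E' = 1239.842 / 119.2914 = 10.3934 pm

Calculate the Compton shift:
Δλ = λ_C(1 - cos(61°))
Δλ = 2.4263 × (1 - cos(61°))
Δλ = 1.2500 pm

Initial wavelength:
λ = λ' - Δλ = 10.3934 - 1.2500 = 9.1434 pm

Initial energy:
E = hc/λ = 1239.842 / 9.1434 = 135.6000 keV

(Intermediate values are shown rounded; full precision is carried through to the final answer.)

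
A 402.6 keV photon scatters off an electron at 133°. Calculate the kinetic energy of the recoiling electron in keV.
229.4531 keV

By energy conservation: K_e = E_initial - E_final

First find the scattered photon energy:
Initial wavelength: λ = hc/E = 3.0796 pm
Compton shift: Δλ = λ_C(1 - cos(133°)) = 4.0810 pm
Final wavelength: λ' = 3.0796 + 4.0810 = 7.1606 pm
Final photon energy: E' = hc/λ' = 173.1469 keV

Electron kinetic energy:
K_e = E - E' = 402.6000 - 173.1469 = 229.4531 keV

(Intermediate values are shown rounded; full precision is carried through to the final answer.)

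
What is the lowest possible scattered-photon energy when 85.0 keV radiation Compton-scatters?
63.7812 keV (at θ = 180°)

The scattered photon has minimum energy when its wavelength is maximum, i.e., when the Compton shift Δλ = λ_C(1 − cos θ) is maximum. This occurs at θ = 180° (backscattering), giving Δλ_max = 2λ_C = 4.8526 pm.

Initial wavelength: λ₀ = hc/E₀ = 14.5864 pm
Maximum final wavelength: λ'_max = λ₀ + 2λ_C = 14.5864 + 4.8526 = 19.4390 pm
Minimum final energy: E'_min = hc/λ'_max = 63.7812 keV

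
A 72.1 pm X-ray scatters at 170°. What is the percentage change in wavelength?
6.6793%

Calculate the Compton shift:
Δλ = λ_C(1 - cos(170°))
Δλ = 2.4263 × (1 - cos(170°))
Δλ = 2.4263 × 1.9848
Δλ = 4.8158 pm

Percentage change:
(Δλ/λ₀) × 100 = (4.8158/72.1) × 100
= 6.6793%

(Intermediate values are shown rounded; full precision is carried through to the final answer.)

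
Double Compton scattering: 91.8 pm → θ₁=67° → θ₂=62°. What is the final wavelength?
94.5655 pm

Apply Compton shift twice:

First scattering at θ₁ = 67°:
Δλ₁ = λ_C(1 - cos(67°))
Δλ₁ = 2.4263 × 0.6093
Δλ₁ = 1.4783 pm

After first scattering:
λ₁ = 91.8 + 1.4783 = 93.2783 pm

Second scattering at θ₂ = 62°:
Δλ₂ = λ_C(1 - cos(62°))
Δλ₂ = 2.4263 × 0.5305
Δλ₂ = 1.2872 pm

Final wavelength:
λ₂ = 93.2783 + 1.2872 = 94.5655 pm

Total shift: Δλ_total = 1.4783 + 1.2872 = 2.7655 pm

(Intermediate values are shown rounded; full precision is carried through to the final answer.)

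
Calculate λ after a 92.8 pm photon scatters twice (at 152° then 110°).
100.6248 pm

Apply Compton shift twice:

First scattering at θ₁ = 152°:
Δλ₁ = λ_C(1 - cos(152°))
Δλ₁ = 2.4263 × 1.8829
Δλ₁ = 4.5686 pm

After first scattering:
λ₁ = 92.8 + 4.5686 = 97.3686 pm

Second scattering at θ₂ = 110°:
Δλ₂ = λ_C(1 - cos(110°))
Δλ₂ = 2.4263 × 1.3420
Δλ₂ = 3.2562 pm

Final wavelength:
λ₂ = 97.3686 + 3.2562 = 100.6248 pm

Total shift: Δλ_total = 4.5686 + 3.2562 = 7.8248 pm

(Intermediate values are shown rounded; full precision is carried through to the final answer.)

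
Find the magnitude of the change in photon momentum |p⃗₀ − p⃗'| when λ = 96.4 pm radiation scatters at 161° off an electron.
1.3242e-23 kg·m/s

Photon momentum magnitude is p = h/λ.

Initial momentum:
p₀ = h/λ = 6.6261e-34/9.6400e-11 = 6.8735e-24 kg·m/s

After scattering:
λ' = λ + Δλ = 96.4 + 4.7204 = 101.1204 pm
p' = h/λ' = 6.6261e-34/1.0112e-10 = 6.5527e-24 kg·m/s

Momentum is a vector; the scattered photon's direction makes angle θ = 161° with the incident direction. The magnitude of the vector change Δp⃗ = p⃗₀ − p⃗' is found from the law of cosines:
|Δp⃗|² = p₀² + p'² − 2p₀p'cos θ
|Δp⃗|² = (6.8735e-24)² + (6.5527e-24)² − 2·6.8735e-24·6.5527e-24·cos(161°)
|Δp⃗| = 1.3242e-23 kg·m/s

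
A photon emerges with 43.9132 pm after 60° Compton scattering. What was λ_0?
42.7000 pm

From λ' = λ + Δλ, we have λ = λ' - Δλ

First calculate the Compton shift:
Δλ = λ_C(1 - cos θ)
Δλ = 2.4263 × (1 - cos(60°))
Δλ = 2.4263 × 0.5000
Δλ = 1.2132 pm

Initial wavelength:
λ = λ' - Δλ
λ = 43.9132 - 1.2132
λ = 42.7000 pm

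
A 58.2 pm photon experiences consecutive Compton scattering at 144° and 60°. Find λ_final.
63.8024 pm

Apply Compton shift twice:

First scattering at θ₁ = 144°:
Δλ₁ = λ_C(1 - cos(144°))
Δλ₁ = 2.4263 × 1.8090
Δλ₁ = 4.3892 pm

After first scattering:
λ₁ = 58.2 + 4.3892 = 62.5892 pm

Second scattering at θ₂ = 60°:
Δλ₂ = λ_C(1 - cos(60°))
Δλ₂ = 2.4263 × 0.5000
Δλ₂ = 1.2132 pm

Final wavelength:
λ₂ = 62.5892 + 1.2132 = 63.8024 pm

Total shift: Δλ_total = 4.3892 + 1.2132 = 5.6024 pm

(Intermediate values are shown rounded; full precision is carried through to the final answer.)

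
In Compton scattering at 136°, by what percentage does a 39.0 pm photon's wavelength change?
10.6965%

Calculate the Compton shift:
Δλ = λ_C(1 - cos(136°))
Δλ = 2.4263 × (1 - cos(136°))
Δλ = 2.4263 × 1.7193
Δλ = 4.1717 pm

Percentage change:
(Δλ/λ₀) × 100 = (4.1717/39.0) × 100
= 10.6965%

(Intermediate values are shown rounded; full precision is carried through to the final answer.)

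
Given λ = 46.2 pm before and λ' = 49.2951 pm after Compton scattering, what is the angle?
106.00°

First find the wavelength shift:
Δλ = λ' - λ = 49.2951 - 46.2 = 3.0951 pm

Using Δλ = λ_C(1 - cos θ), with λ_C = h/(m_e·c) ≈ 2.42631024 pm:
cos θ = 1 - Δλ/λ_C
cos θ = 1 - 3.0951/2.42631024
cos θ = -0.275641

θ = arccos(-0.275641)
θ = 106.00°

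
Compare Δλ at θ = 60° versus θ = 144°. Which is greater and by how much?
144° produces the larger shift by a factor of 3.618

Calculate both shifts using Δλ = λ_C(1 - cos θ):

For θ₁ = 60°:
Δλ₁ = 2.4263 × (1 - cos(60°))
Δλ₁ = 2.4263 × 0.5000
Δλ₁ = 1.2132 pm

For θ₂ = 144°:
Δλ₂ = 2.4263 × (1 - cos(144°))
Δλ₂ = 2.4263 × 1.8090
Δλ₂ = 4.3892 pm

The 144° angle produces the larger shift.
Ratio: 4.3892/1.2132 = 3.618

(Intermediate values are shown rounded; full precision is carried through to the final answer.)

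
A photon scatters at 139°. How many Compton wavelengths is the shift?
1.7547 λ_C

The Compton shift formula is:
Δλ = λ_C(1 - cos θ)

Dividing both sides by λ_C:
Δλ/λ_C = 1 - cos θ

For θ = 139°:
Δλ/λ_C = 1 - cos(139°)
Δλ/λ_C = 1 - -0.7547
Δλ/λ_C = 1.7547

This means the shift is 1.7547 × λ_C = 4.2575 pm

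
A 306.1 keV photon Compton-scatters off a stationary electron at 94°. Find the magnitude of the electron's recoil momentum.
1.9743e-22 kg·m/s

The electron is initially at rest, so by conservation of momentum:
p⃗_e = p⃗₀ − p⃗'  (incident photon momentum minus scattered photon momentum)

Photon momentum magnitudes (p = h/λ = E/c):
λ₀ = hc/E₀ = 4.0504 pm → p₀ = h/λ₀ = 1.6359e-22 kg·m/s
Δλ = λ_C(1 − cos 94°) = 2.5956 pm
λ' = 6.6460 pm → p' = h/λ' = 9.9700e-23 kg·m/s

The scattered photon makes angle θ = 94° with the incident direction, so by the law of cosines:
|p⃗_e|² = p₀² + p'² − 2p₀p'cos θ
|p⃗_e|² = (1.6359e-22)² + (9.9700e-23)² − 2·1.6359e-22·9.9700e-23·cos(94°)
|p⃗_e| = 1.9743e-22 kg·m/s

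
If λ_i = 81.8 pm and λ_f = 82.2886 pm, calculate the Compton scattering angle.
37.00°

First find the wavelength shift:
Δλ = λ' - λ = 82.2886 - 81.8 = 0.4886 pm

Using Δλ = λ_C(1 - cos θ), with λ_C = h/(m_e·c) ≈ 2.42631024 pm:
cos θ = 1 - Δλ/λ_C
cos θ = 1 - 0.4886/2.42631024
cos θ = 0.798624

θ = arccos(0.798624)
θ = 37.00°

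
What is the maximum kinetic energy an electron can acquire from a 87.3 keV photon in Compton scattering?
22.2325 keV

Maximum energy transfer occurs at θ = 180° (backscattering).

Initial photon: E₀ = 87.3 keV → λ₀ = 14.2021 pm

Maximum Compton shift (at 180°):
Δλ_max = 2λ_C = 2 × 2.4263 = 4.8526 pm

Final wavelength:
λ' = 14.2021 + 4.8526 = 19.0547 pm

Minimum photon energy (maximum energy to electron):
E'_min = hc/λ' = 65.0675 keV

Maximum electron kinetic energy:
K_max = E₀ - E'_min = 87.3000 - 65.0675 = 22.2325 keV

(Intermediate values are shown rounded; full precision is carried through to the final answer.)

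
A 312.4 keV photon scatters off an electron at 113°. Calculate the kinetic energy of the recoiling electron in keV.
143.5557 keV

By energy conservation: K_e = E_initial - E_final

First find the scattered photon energy:
Initial wavelength: λ = hc/E = 3.9688 pm
Compton shift: Δλ = λ_C(1 - cos(113°)) = 3.3743 pm
Final wavelength: λ' = 3.9688 + 3.3743 = 7.3431 pm
Final photon energy: E' = hc/λ' = 168.8443 keV

Electron kinetic energy:
K_e = E - E' = 312.4000 - 168.8443 = 143.5557 keV

(Intermediate values are shown rounded; full precision is carried through to the final answer.)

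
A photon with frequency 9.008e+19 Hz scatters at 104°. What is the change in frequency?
4.280e+19 Hz (decrease)

Convert frequency to wavelength (c = 299792458 m/s):
λ₀ = c/f₀ = 299792458/9.008e+19 = 3.3280690e-12 m = 3.3281 pm

Calculate Compton shift:
Δλ = λ_C(1 - cos(104°)) = 3.0133 pm

Final wavelength:
λ' = λ₀ + Δλ = 3.3281 + 3.0133 = 6.3414 pm

Final frequency:
f' = c/λ' = 299792458/6.3413568e-12 = 4.7275759e+19 Hz

Frequency shift (decrease):
Δf = f₀ - f' = 9.008e+19 - 4.7275759e+19 = 4.280e+19 Hz

(Intermediate values are shown rounded; full precision is carried through to the final answer.)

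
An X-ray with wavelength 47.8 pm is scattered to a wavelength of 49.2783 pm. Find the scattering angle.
67.00°

First find the wavelength shift:
Δλ = λ' - λ = 49.2783 - 47.8 = 1.4783 pm

Using Δλ = λ_C(1 - cos θ), with λ_C = h/(m_e·c) ≈ 2.42631024 pm:
cos θ = 1 - Δλ/λ_C
cos θ = 1 - 1.4783/2.42631024
cos θ = 0.390721

θ = arccos(0.390721)
θ = 67.00°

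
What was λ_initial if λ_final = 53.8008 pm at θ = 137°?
49.6000 pm

From λ' = λ + Δλ, we have λ = λ' - Δλ

First calculate the Compton shift:
Δλ = λ_C(1 - cos θ)
Δλ = 2.4263 × (1 - cos(137°))
Δλ = 2.4263 × 1.7314
Δλ = 4.2008 pm

Initial wavelength:
λ = λ' - Δλ
λ = 53.8008 - 4.2008
λ = 49.6000 pm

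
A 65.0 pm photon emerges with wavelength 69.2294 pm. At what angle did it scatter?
138.00°

First find the wavelength shift:
Δλ = λ' - λ = 69.2294 - 65.0 = 4.2294 pm

Using Δλ = λ_C(1 - cos θ), with λ_C = h/(m_e·c) ≈ 2.42631024 pm:
cos θ = 1 - Δλ/λ_C
cos θ = 1 - 4.2294/2.42631024
cos θ = -0.743141

θ = arccos(-0.743141)
θ = 138.00°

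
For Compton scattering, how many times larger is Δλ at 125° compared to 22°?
125° produces the larger shift by a factor of 21.610

Calculate both shifts using Δλ = λ_C(1 - cos θ):

For θ₁ = 22°:
Δλ₁ = 2.4263 × (1 - cos(22°))
Δλ₁ = 2.4263 × 0.0728
Δλ₁ = 0.1767 pm

For θ₂ = 125°:
Δλ₂ = 2.4263 × (1 - cos(125°))
Δλ₂ = 2.4263 × 1.5736
Δλ₂ = 3.8180 pm

The 125° angle produces the larger shift.
Ratio: 3.8180/0.1767 = 21.610

(Intermediate values are shown rounded; full precision is carried through to the final answer.)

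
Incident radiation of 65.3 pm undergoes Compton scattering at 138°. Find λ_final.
69.5294 pm

Using the Compton scattering formula:
λ' = λ + Δλ = λ + λ_C(1 - cos θ)

Given:
- Initial wavelength λ = 65.3 pm
- Scattering angle θ = 138°
- Compton wavelength λ_C ≈ 2.4263 pm

Calculate the shift:
Δλ = 2.4263 × (1 - cos(138°))
Δλ = 2.4263 × 1.7431
Δλ = 4.2294 pm

Final wavelength:
λ' = 65.3 + 4.2294 = 69.5294 pm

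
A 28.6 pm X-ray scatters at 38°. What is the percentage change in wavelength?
1.7984%

Calculate the Compton shift:
Δλ = λ_C(1 - cos(38°))
Δλ = 2.4263 × (1 - cos(38°))
Δλ = 2.4263 × 0.2120
Δλ = 0.5144 pm

Percentage change:
(Δλ/λ₀) × 100 = (0.5144/28.6) × 100
= 1.7984%

(Intermediate values are shown rounded; full precision is carried through to the final answer.)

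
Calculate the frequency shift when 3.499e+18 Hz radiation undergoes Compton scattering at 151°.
1.764e+17 Hz (decrease)

Convert frequency to wavelength (c = 299792458 m/s):
λ₀ = c/f₀ = 299792458/3.499e+18 = 8.5679468e-11 m = 85.6795 pm

Calculate Compton shift:
Δλ = λ_C(1 - cos(151°)) = 4.5484 pm

Final wavelength:
λ' = λ₀ + Δλ = 85.6795 + 4.5484 = 90.2279 pm

Final frequency:
f' = c/λ' = 299792458/9.0227877e-11 = 3.3226146e+18 Hz

Frequency shift (decrease):
Δf = f₀ - f' = 3.499e+18 - 3.3226146e+18 = 1.764e+17 Hz

(Intermediate values are shown rounded; full precision is carried through to the final answer.)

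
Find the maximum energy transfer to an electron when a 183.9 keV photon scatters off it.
76.9669 keV

Maximum energy transfer occurs at θ = 180° (backscattering).

Initial photon: E₀ = 183.9 keV → λ₀ = 6.7419 pm

Maximum Compton shift (at 180°):
Δλ_max = 2λ_C = 2 × 2.4263 = 4.8526 pm

Final wavelength:
λ' = 6.7419 + 4.8526 = 11.5946 pm

Minimum photon energy (maximum energy to electron):
E'_min = hc/λ' = 106.9331 keV

Maximum electron kinetic energy:
K_max = E₀ - E'_min = 183.9000 - 106.9331 = 76.9669 keV

(Intermediate values are shown rounded; full precision is carried through to the final answer.)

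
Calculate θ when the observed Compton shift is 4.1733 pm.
136.06°

From the Compton formula Δλ = λ_C(1 - cos θ), we can solve for θ:

cos θ = 1 - Δλ/λ_C

Given:
- Δλ = 4.1733 pm
- λ_C = h/(m_e·c) ≈ 2.42631024 pm

cos θ = 1 - 4.1733/2.42631024
cos θ = 1 - 1.720019
cos θ = -0.720019

θ = arccos(-0.720019)
θ = 136.06°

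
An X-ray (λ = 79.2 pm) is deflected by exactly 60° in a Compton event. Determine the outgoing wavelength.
80.4132 pm

Using the Compton formula: λ' = λ + λ_C(1 − cos θ)

For θ = 60°, cos θ = 1/2 (exact) = 0.5000, so:
1 − cos 60° = 1 − (1/2) = 0.5000

Δλ = λ_C × 0.5000 = 2.4263 × 0.5000 = 1.2132 pm

λ' = 79.2 + 1.2132 = 80.4132 pm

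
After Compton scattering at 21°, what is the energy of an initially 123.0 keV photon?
121.0645 keV

First convert energy to wavelength:
λ = hc/E, with hc ≈ 1239.842 keV·pm (i.e. 1239.842 eV·nm)

For E = 123.0 keV = 123000 eV:
λ = 1239.842 keV·pm / 123.0 keV
λ = 10.0800 pm

Calculate the Compton shift:
Δλ = λ_C(1 - cos(21°)) = 2.4263 × 0.0664
Δλ = 0.1612 pm

Final wavelength:
λ' = 10.0800 + 0.1612 = 10.2412 pm

Final energy:
E' = hc/λ' = 1239.842 / 10.2412 = 121.0645 keV

(Intermediate values are shown rounded; full precision is carried through to the final answer.)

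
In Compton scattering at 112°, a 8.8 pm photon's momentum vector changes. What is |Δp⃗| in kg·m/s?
1.0831e-22 kg·m/s

Photon momentum magnitude is p = h/λ.

Initial momentum:
p₀ = h/λ = 6.6261e-34/8.8000e-12 = 7.5296e-23 kg·m/s

After scattering:
λ' = λ + Δλ = 8.8 + 3.3352 = 12.1352 pm
p' = h/λ' = 6.6261e-34/1.2135e-11 = 5.4602e-23 kg·m/s

Momentum is a vector; the scattered photon's direction makes angle θ = 112° with the incident direction. The magnitude of the vector change Δp⃗ = p⃗₀ − p⃗' is found from the law of cosines:
|Δp⃗|² = p₀² + p'² − 2p₀p'cos θ
|Δp⃗|² = (7.5296e-23)² + (5.4602e-23)² − 2·7.5296e-23·5.4602e-23·cos(112°)
|Δp⃗| = 1.0831e-22 kg·m/s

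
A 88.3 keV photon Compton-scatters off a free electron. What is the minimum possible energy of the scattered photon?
65.6214 keV (at θ = 180°)

The scattered photon has minimum energy when its wavelength is maximum, i.e., when the Compton shift Δλ = λ_C(1 − cos θ) is maximum. This occurs at θ = 180° (backscattering), giving Δλ_max = 2λ_C = 4.8526 pm.

Initial wavelength: λ₀ = hc/E₀ = 14.0412 pm
Maximum final wavelength: λ'_max = λ₀ + 2λ_C = 14.0412 + 4.8526 = 18.8939 pm
Minimum final energy: E'_min = hc/λ'_max = 65.6214 keV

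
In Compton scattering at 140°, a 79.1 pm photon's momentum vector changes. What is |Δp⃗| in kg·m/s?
1.5339e-23 kg·m/s

Photon momentum magnitude is p = h/λ.

Initial momentum:
p₀ = h/λ = 6.6261e-34/7.9100e-11 = 8.3768e-24 kg·m/s

After scattering:
λ' = λ + Δλ = 79.1 + 4.2850 = 83.3850 pm
p' = h/λ' = 6.6261e-34/8.3385e-11 = 7.9464e-24 kg·m/s

Momentum is a vector; the scattered photon's direction makes angle θ = 140° with the incident direction. The magnitude of the vector change Δp⃗ = p⃗₀ − p⃗' is found from the law of cosines:
|Δp⃗|² = p₀² + p'² − 2p₀p'cos θ
|Δp⃗|² = (8.3768e-24)² + (7.9464e-24)² − 2·8.3768e-24·7.9464e-24·cos(140°)
|Δp⃗| = 1.5339e-23 kg·m/s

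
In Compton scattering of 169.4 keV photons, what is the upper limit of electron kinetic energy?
67.5368 keV

Maximum energy transfer occurs at θ = 180° (backscattering).

Initial photon: E₀ = 169.4 keV → λ₀ = 7.3190 pm

Maximum Compton shift (at 180°):
Δλ_max = 2λ_C = 2 × 2.4263 = 4.8526 pm

Final wavelength:
λ' = 7.3190 + 4.8526 = 12.1716 pm

Minimum photon energy (maximum energy to electron):
E'_min = hc/λ' = 101.8632 keV

Maximum electron kinetic energy:
K_max = E₀ - E'_min = 169.4000 - 101.8632 = 67.5368 keV

(Intermediate values are shown rounded; full precision is carried through to the final answer.)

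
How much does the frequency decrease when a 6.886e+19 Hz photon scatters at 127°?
3.248e+19 Hz (decrease)

Convert frequency to wavelength (c = 299792458 m/s):
λ₀ = c/f₀ = 299792458/6.886e+19 = 4.3536517e-12 m = 4.3537 pm

Calculate Compton shift:
Δλ = λ_C(1 - cos(127°)) = 3.8865 pm

Final wavelength:
λ' = λ₀ + Δλ = 4.3537 + 3.8865 = 8.2402 pm

Final frequency:
f' = c/λ' = 299792458/8.2401519e-12 = 3.6381909e+19 Hz

Frequency shift (decrease):
Δf = f₀ - f' = 6.886e+19 - 3.6381909e+19 = 3.248e+19 Hz

(Intermediate values are shown rounded; full precision is carried through to the final answer.)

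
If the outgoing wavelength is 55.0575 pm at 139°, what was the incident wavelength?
50.8000 pm

From λ' = λ + Δλ, we have λ = λ' - Δλ

First calculate the Compton shift:
Δλ = λ_C(1 - cos θ)
Δλ = 2.4263 × (1 - cos(139°))
Δλ = 2.4263 × 1.7547
Δλ = 4.2575 pm

Initial wavelength:
λ = λ' - Δλ
λ = 55.0575 - 4.2575
λ = 50.8000 pm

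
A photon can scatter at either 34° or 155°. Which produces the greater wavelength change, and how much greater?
155° produces the larger shift by a factor of 11.150

Calculate both shifts using Δλ = λ_C(1 - cos θ):

For θ₁ = 34°:
Δλ₁ = 2.4263 × (1 - cos(34°))
Δλ₁ = 2.4263 × 0.1710
Δλ₁ = 0.4148 pm

For θ₂ = 155°:
Δλ₂ = 2.4263 × (1 - cos(155°))
Δλ₂ = 2.4263 × 1.9063
Δλ₂ = 4.6253 pm

The 155° angle produces the larger shift.
Ratio: 4.6253/0.4148 = 11.150

(Intermediate values are shown rounded; full precision is carried through to the final answer.)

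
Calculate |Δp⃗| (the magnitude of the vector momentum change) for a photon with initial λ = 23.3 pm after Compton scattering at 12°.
5.9388e-24 kg·m/s

Photon momentum magnitude is p = h/λ.

Initial momentum:
p₀ = h/λ = 6.6261e-34/2.3300e-11 = 2.8438e-23 kg·m/s

After scattering:
λ' = λ + Δλ = 23.3 + 0.0530 = 23.3530 pm
p' = h/λ' = 6.6261e-34/2.3353e-11 = 2.8374e-23 kg·m/s

Momentum is a vector; the scattered photon's direction makes angle θ = 12° with the incident direction. The magnitude of the vector change Δp⃗ = p⃗₀ − p⃗' is found from the law of cosines:
|Δp⃗|² = p₀² + p'² − 2p₀p'cos θ
|Δp⃗|² = (2.8438e-23)² + (2.8374e-23)² − 2·2.8438e-23·2.8374e-23·cos(12°)
|Δp⃗| = 5.9388e-24 kg·m/s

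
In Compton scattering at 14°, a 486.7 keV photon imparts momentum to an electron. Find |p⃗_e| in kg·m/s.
6.2928e-23 kg·m/s

The electron is initially at rest, so by conservation of momentum:
p⃗_e = p⃗₀ − p⃗'  (incident photon momentum minus scattered photon momentum)

Photon momentum magnitudes (p = h/λ = E/c):
λ₀ = hc/E₀ = 2.5474 pm → p₀ = h/λ₀ = 2.6011e-22 kg·m/s
Δλ = λ_C(1 − cos 14°) = 0.0721 pm
λ' = 2.6195 pm → p' = h/λ' = 2.5295e-22 kg·m/s

The scattered photon makes angle θ = 14° with the incident direction, so by the law of cosines:
|p⃗_e|² = p₀² + p'² − 2p₀p'cos θ
|p⃗_e|² = (2.6011e-22)² + (2.5295e-22)² − 2·2.6011e-22·2.5295e-22·cos(14°)
|p⃗_e| = 6.2928e-23 kg·m/s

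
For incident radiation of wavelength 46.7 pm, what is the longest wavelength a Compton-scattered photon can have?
51.5526 pm (at θ = 180°)

The Compton shift is Δλ = λ_C(1 − cos θ).

Since cos θ ranges from −1 to 1, the factor (1 − cos θ) ranges from 0 to 2; the maximum shift occurs at θ = 180° (backscattering):
Δλ_max = 2λ_C = 2 × 2.4263 pm = 4.8526 pm

Maximum scattered wavelength:
λ'_max = λ₀ + Δλ_max = 46.7 + 4.8526 = 51.5526 pm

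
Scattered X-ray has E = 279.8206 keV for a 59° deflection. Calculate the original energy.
381.0001 keV

Convert final energy to wavelength (hc ≈ 1239.842 keV·pm):
λ' = hc/E' = 1239.842 / 279.8206 = 4.4308 pm

Calculate the Compton shift:
Δλ = λ_C(1 - cos(59°))
Δλ = 2.4263 × (1 - cos(59°))
Δλ = 1.1767 pm

Initial wavelength:
λ = λ' - Δλ = 4.4308 - 1.1767 = 3.2542 pm

Initial energy:
E = hc/λ = 1239.842 / 3.2542 = 381.0001 keV

(Intermediate values are shown rounded; full precision is carried through to the final answer.)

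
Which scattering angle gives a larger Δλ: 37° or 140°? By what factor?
140° produces the larger shift by a factor of 8.770

Calculate both shifts using Δλ = λ_C(1 - cos θ):

For θ₁ = 37°:
Δλ₁ = 2.4263 × (1 - cos(37°))
Δλ₁ = 2.4263 × 0.2014
Δλ₁ = 0.4886 pm

For θ₂ = 140°:
Δλ₂ = 2.4263 × (1 - cos(140°))
Δλ₂ = 2.4263 × 1.7660
Δλ₂ = 4.2850 pm

The 140° angle produces the larger shift.
Ratio: 4.2850/0.4886 = 8.770

(Intermediate values are shown rounded; full precision is carried through to the final answer.)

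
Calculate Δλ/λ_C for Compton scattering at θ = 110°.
1.3420 λ_C

The Compton shift formula is:
Δλ = λ_C(1 - cos θ)

Dividing both sides by λ_C:
Δλ/λ_C = 1 - cos θ

For θ = 110°:
Δλ/λ_C = 1 - cos(110°)
Δλ/λ_C = 1 - -0.3420
Δλ/λ_C = 1.3420

This means the shift is 1.3420 × λ_C = 3.2562 pm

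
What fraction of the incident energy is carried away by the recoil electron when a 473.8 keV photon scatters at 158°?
0.6412 (or 64.12%)

Calculate initial and final photon energies:

Initial: E₀ = 473.8 keV → λ₀ = 2.6168 pm
Compton shift: Δλ = 4.6759 pm
Final wavelength: λ' = 7.2928 pm
Final energy: E' = 170.0102 keV

Fractional energy loss:
(E₀ - E')/E₀ = (473.8000 - 170.0102)/473.8000
= 303.7898/473.8000
= 0.6412
= 64.12%

(Intermediate values are shown rounded; full precision is carried through to the final answer.)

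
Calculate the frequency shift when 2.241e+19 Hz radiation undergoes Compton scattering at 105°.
4.165e+18 Hz (decrease)

Convert frequency to wavelength (c = 299792458 m/s):
λ₀ = c/f₀ = 299792458/2.241e+19 = 1.3377620e-11 m = 13.3776 pm

Calculate Compton shift:
Δλ = λ_C(1 - cos(105°)) = 3.0543 pm

Final wavelength:
λ' = λ₀ + Δλ = 13.3776 + 3.0543 = 16.4319 pm

Final frequency:
f' = c/λ' = 299792458/1.6431905e-11 = 1.8244534e+19 Hz

Frequency shift (decrease):
Δf = f₀ - f' = 2.241e+19 - 1.8244534e+19 = 4.165e+18 Hz

(Intermediate values are shown rounded; full precision is carried through to the final answer.)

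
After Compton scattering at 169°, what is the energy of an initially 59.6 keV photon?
48.4110 keV

First convert energy to wavelength:
λ = hc/E, with hc ≈ 1239.842 keV·pm (i.e. 1239.842 eV·nm)

For E = 59.6 keV = 59600 eV:
λ = 1239.842 keV·pm / 59.6 keV
λ = 20.8027 pm

Calculate the Compton shift:
Δλ = λ_C(1 - cos(169°)) = 2.4263 × 1.9816
Δλ = 4.8080 pm

Final wavelength:
λ' = 20.8027 + 4.8080 = 25.6108 pm

Final energy:
E' = hc/λ' = 1239.842 / 25.6108 = 48.4110 keV

(Intermediate values are shown rounded; full precision is carried through to the final answer.)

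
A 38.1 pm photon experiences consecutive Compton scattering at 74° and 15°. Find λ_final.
39.9402 pm

Apply Compton shift twice:

First scattering at θ₁ = 74°:
Δλ₁ = λ_C(1 - cos(74°))
Δλ₁ = 2.4263 × 0.7244
Δλ₁ = 1.7575 pm

After first scattering:
λ₁ = 38.1 + 1.7575 = 39.8575 pm

Second scattering at θ₂ = 15°:
Δλ₂ = λ_C(1 - cos(15°))
Δλ₂ = 2.4263 × 0.0341
Δλ₂ = 0.0827 pm

Final wavelength:
λ₂ = 39.8575 + 0.0827 = 39.9402 pm

Total shift: Δλ_total = 1.7575 + 0.0827 = 1.8402 pm

(Intermediate values are shown rounded; full precision is carried through to the final answer.)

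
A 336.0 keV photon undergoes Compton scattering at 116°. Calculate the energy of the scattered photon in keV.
172.6814 keV

First convert energy to wavelength:
λ = hc/E, with hc ≈ 1239.842 keV·pm (i.e. 1239.842 eV·nm)

For E = 336.0 keV = 336000 eV:
λ = 1239.842 keV·pm / 336.0 keV
λ = 3.6900 pm

Calculate the Compton shift:
Δλ = λ_C(1 - cos(116°)) = 2.4263 × 1.4384
Δλ = 3.4899 pm

Final wavelength:
λ' = 3.6900 + 3.4899 = 7.1799 pm

Final energy:
E' = hc/λ' = 1239.842 / 7.1799 = 172.6814 keV

(Intermediate values are shown rounded; full precision is carried through to the final answer.)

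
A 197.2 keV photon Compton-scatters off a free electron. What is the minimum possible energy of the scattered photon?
111.2979 keV (at θ = 180°)

The scattered photon has minimum energy when its wavelength is maximum, i.e., when the Compton shift Δλ = λ_C(1 − cos θ) is maximum. This occurs at θ = 180° (backscattering), giving Δλ_max = 2λ_C = 4.8526 pm.

Initial wavelength: λ₀ = hc/E₀ = 6.2872 pm
Maximum final wavelength: λ'_max = λ₀ + 2λ_C = 6.2872 + 4.8526 = 11.1399 pm
Minimum final energy: E'_min = hc/λ'_max = 111.2979 keV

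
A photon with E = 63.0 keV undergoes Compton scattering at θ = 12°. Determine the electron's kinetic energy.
0.1693 keV

By energy conservation: K_e = E_initial - E_final

First find the scattered photon energy:
Initial wavelength: λ = hc/E = 19.6800 pm
Compton shift: Δλ = λ_C(1 - cos(12°)) = 0.0530 pm
Final wavelength: λ' = 19.6800 + 0.0530 = 19.7331 pm
Final photon energy: E' = hc/λ' = 62.8307 keV

Electron kinetic energy:
K_e = E - E' = 63.0000 - 62.8307 = 0.1693 keV

(Intermediate values are shown rounded; full precision is carried through to the final answer.)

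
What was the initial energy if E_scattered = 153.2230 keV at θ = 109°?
254.3000 keV

Convert final energy to wavelength (hc ≈ 1239.842 keV·pm):
λ' = hc/E' = 1239.842 / 153.2230 = 8.0917 pm

Calculate the Compton shift:
Δλ = λ_C(1 - cos(109°))
Δλ = 2.4263 × (1 - cos(109°))
Δλ = 3.2162 pm

Initial wavelength:
λ = λ' - Δλ = 8.0917 - 3.2162 = 4.8755 pm

Initial energy:
E = hc/λ = 1239.842 / 4.8755 = 254.3000 keV

(Intermediate values are shown rounded; full precision is carried through to the final answer.)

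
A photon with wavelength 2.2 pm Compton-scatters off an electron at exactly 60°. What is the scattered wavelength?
3.4132 pm

Using the Compton formula: λ' = λ + λ_C(1 − cos θ)

For θ = 60°, cos θ = 1/2 (exact) = 0.5000, so:
1 − cos 60° = 1 − (1/2) = 0.5000

Δλ = λ_C × 0.5000 = 2.4263 × 0.5000 = 1.2132 pm

λ' = 2.2 + 1.2132 = 3.4132 pm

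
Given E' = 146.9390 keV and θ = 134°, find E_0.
286.6002 keV

Convert final energy to wavelength (hc ≈ 1239.842 keV·pm):
λ' = hc/E' = 1239.842 / 146.9390 = 8.4378 pm

Calculate the Compton shift:
Δλ = λ_C(1 - cos(134°))
Δλ = 2.4263 × (1 - cos(134°))
Δλ = 4.1118 pm

Initial wavelength:
λ = λ' - Δλ = 8.4378 - 4.1118 = 4.3260 pm

Initial energy:
E = hc/λ = 1239.842 / 4.3260 = 286.6002 keV

(Intermediate values are shown rounded; full precision is carried through to the final answer.)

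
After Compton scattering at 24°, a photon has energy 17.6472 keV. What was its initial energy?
17.7000 keV

Convert final energy to wavelength (hc ≈ 1239.842 keV·pm):
λ' = hc/E' = 1239.842 / 17.6472 = 70.2572 pm

Calculate the Compton shift:
Δλ = λ_C(1 - cos(24°))
Δλ = 2.4263 × (1 - cos(24°))
Δλ = 0.2098 pm

Initial wavelength:
λ = λ' - Δλ = 70.2572 - 0.2098 = 70.0474 pm

Initial energy:
E = hc/λ = 1239.842 / 70.0474 = 17.7000 keV

(Intermediate values are shown rounded; full precision is carried through to the final answer.)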